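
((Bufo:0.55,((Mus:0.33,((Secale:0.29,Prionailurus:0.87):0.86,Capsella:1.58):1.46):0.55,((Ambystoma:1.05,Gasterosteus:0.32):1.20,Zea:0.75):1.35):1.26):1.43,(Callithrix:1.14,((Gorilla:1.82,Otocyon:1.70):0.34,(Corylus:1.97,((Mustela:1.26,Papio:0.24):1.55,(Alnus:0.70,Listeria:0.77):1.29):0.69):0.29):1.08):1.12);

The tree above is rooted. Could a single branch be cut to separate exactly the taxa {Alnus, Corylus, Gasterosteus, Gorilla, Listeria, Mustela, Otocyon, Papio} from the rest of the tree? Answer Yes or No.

No

The MRCA of the listed taxa is the root, so the smallest clade containing them is the whole tree.
That clade also contains Ambystoma, Bufo, Callithrix, Capsella, Mus, Prionailurus, Secale, Zea, which are not in the proposed group, so the group is not monophyletic.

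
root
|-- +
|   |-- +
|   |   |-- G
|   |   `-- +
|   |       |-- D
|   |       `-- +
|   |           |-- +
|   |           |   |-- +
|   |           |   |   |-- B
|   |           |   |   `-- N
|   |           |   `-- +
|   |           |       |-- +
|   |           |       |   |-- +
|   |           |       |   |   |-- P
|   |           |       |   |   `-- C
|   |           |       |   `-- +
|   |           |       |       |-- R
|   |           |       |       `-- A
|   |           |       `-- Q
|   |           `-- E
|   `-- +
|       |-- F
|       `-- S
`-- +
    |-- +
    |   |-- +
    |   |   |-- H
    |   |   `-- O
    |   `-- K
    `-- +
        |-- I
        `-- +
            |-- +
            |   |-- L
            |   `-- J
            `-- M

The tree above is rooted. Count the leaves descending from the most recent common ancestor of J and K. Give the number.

7

The MRCA of J and K is the node subtending (((H,O),K),(I,((L,J),M))).
That clade contains 7 terminal taxa: H, I, J, K, L, M, O.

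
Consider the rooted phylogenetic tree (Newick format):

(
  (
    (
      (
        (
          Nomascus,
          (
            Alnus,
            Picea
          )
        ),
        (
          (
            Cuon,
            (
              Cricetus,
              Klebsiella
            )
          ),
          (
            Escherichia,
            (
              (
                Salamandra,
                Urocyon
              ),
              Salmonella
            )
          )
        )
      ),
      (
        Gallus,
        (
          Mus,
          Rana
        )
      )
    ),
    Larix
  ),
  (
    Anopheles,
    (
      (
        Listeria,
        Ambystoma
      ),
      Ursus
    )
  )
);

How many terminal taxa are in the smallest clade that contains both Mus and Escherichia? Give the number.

13

The MRCA of Mus and Escherichia is the node subtending (((Nomascus,(Alnus,Picea)),((Cuon,(Cricetus,Klebsiella)),(Escherichia,((Salamandra,Urocyon),Salmonella)))),(Gallus,(Mus,Rana))).
That clade contains 13 terminal taxa: Alnus, Cricetus, Cuon, Escherichia, Gallus, Klebsiella, Mus, Nomascus, Picea, Rana, Salamandra, Salmonella, Urocyon.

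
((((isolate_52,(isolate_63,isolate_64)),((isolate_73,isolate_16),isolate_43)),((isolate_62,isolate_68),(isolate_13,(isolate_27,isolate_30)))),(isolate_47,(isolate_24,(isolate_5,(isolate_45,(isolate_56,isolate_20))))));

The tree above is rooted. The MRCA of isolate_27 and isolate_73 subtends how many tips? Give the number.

11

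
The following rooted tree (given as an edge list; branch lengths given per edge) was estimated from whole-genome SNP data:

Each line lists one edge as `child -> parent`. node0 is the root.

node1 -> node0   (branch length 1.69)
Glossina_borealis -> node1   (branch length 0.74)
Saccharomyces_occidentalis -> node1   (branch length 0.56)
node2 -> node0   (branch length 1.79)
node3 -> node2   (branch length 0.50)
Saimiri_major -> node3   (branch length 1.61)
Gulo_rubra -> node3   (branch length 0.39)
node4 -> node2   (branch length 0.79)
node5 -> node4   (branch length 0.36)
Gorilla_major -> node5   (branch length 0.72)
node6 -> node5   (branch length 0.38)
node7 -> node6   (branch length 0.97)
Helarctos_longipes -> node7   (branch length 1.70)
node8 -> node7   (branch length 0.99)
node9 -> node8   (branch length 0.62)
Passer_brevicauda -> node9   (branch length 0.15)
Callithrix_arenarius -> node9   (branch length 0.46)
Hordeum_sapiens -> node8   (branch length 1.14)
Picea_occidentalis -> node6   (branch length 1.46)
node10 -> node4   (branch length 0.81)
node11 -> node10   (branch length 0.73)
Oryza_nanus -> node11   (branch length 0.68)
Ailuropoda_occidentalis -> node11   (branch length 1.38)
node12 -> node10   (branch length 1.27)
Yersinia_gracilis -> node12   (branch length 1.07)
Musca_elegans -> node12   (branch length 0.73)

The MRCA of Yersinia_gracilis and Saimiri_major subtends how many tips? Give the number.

The MRCA of Yersinia_gracilis and Saimiri_major is the node subtending ((Saimiri_major,Gulo_rubra),((Gorilla_major,((Helarctos_longipes,((Passer_brevicauda,Callithrix_arenarius),Hordeum_sapiens)),Picea_occidentalis)),((Oryza_nanus,Ailuropoda_occidentalis),(Yersinia_gracilis,Musca_elegans)))).
That clade contains 12 terminal taxa: Ailuropoda_occidentalis, Callithrix_arenarius, Gorilla_major, Gulo_rubra, Helarctos_longipes, Hordeum_sapiens, Musca_elegans, Oryza_nanus, Passer_brevicauda, Picea_occidentalis, Saimiri_major, Yersinia_gracilis.

12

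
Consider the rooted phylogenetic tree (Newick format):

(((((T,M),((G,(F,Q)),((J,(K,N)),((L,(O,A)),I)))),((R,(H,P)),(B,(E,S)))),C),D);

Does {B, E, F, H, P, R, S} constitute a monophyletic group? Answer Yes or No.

No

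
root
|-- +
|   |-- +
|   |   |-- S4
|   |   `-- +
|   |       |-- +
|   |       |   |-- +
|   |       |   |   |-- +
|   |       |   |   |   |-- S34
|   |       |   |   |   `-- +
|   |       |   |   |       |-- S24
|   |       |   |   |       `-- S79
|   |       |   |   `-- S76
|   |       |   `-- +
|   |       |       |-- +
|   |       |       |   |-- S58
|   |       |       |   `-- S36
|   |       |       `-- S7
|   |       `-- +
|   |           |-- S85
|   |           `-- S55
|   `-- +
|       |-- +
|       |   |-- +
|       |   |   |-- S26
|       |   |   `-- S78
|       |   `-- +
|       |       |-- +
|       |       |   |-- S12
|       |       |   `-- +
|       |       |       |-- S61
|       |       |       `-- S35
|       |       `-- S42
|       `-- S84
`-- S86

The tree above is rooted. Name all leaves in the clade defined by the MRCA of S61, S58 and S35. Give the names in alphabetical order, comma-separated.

Tracing S61: it sits inside (S61,S35).
Tracing S58: it sits inside (S58,S36).
Tracing S35: it sits inside (S61,S35).
The smallest clade enclosing all 3 is ((S4,((((S34,(S24,S79)),S76),((S58,S36),S7)),(S85,S55))),(((S26,S78),((S12,(S61,S35)),S42)),S84)); the answer is its 17 terminal taxa in alphabetical order.

S12, S24, S26, S34, S35, S36, S4, S42, S55, S58, S61, S7, S76, S78, S79, S84, S85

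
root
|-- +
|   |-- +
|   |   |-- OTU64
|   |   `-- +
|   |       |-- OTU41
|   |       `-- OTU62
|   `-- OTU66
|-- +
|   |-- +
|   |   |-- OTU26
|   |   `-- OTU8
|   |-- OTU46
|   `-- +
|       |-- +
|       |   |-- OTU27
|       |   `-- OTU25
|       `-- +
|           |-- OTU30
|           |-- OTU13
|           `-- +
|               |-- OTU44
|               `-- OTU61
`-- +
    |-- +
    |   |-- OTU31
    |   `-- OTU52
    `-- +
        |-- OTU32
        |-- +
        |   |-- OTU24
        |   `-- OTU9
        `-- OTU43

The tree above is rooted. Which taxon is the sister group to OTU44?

OTU44 attaches to the tree at the node subtending (OTU44,OTU61).
The other lineage descending from that same node — the sister group — is the single tip OTU61.

OTU61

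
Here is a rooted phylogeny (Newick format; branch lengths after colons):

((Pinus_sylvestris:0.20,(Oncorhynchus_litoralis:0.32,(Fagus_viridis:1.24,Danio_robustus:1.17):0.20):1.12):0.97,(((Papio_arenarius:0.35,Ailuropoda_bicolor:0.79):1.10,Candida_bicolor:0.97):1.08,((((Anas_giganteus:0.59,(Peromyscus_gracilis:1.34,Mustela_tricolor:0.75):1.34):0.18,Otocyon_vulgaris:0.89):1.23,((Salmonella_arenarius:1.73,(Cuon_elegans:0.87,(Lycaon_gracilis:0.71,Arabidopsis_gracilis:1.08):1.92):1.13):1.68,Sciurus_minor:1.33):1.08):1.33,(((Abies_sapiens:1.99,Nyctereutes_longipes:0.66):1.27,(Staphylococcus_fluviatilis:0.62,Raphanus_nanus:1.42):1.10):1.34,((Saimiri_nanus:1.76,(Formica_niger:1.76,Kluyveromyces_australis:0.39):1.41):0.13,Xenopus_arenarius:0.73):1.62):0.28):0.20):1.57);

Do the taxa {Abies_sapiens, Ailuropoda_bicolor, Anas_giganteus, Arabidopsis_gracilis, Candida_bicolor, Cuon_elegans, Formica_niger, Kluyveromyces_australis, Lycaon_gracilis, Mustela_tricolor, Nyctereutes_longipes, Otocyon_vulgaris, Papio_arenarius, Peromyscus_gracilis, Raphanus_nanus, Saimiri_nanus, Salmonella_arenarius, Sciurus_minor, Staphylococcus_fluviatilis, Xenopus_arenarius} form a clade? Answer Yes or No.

Yes

The most recent common ancestor of these taxa subtends (((Papio_arenarius,Ailuropoda_bicolor),Candida_bicolor),((((Anas_giganteus,(Peromyscus_gracilis,Mustela_tricolor)),Otocyon_vulgaris),((Salmonella_arenarius,(Cuon_elegans,(Lycaon_gracilis,Arabidopsis_gracilis))),Sciurus_minor)),(((Abies_sapiens,Nyctereutes_longipes),(Staphylococcus_fluviatilis,Raphanus_nanus)),((Saimiri_nanus,(Formica_niger,Kluyveromyces_australis)),Xenopus_arenarius)))).
That clade has exactly 20 tips — every listed taxon and nothing else — so the group is monophyletic.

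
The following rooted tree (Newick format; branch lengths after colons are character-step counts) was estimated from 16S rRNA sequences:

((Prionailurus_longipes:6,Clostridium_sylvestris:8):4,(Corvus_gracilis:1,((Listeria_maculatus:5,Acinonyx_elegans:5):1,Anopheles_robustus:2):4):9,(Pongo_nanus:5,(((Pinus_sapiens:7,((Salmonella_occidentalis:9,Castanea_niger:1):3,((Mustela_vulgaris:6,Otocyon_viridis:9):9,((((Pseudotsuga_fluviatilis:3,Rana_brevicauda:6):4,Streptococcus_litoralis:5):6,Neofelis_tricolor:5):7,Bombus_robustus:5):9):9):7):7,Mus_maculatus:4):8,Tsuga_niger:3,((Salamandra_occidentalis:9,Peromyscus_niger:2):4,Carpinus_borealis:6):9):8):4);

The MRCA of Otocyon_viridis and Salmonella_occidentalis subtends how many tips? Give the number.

The MRCA of Otocyon_viridis and Salmonella_occidentalis is the node subtending ((Salmonella_occidentalis,Castanea_niger),((Mustela_vulgaris,Otocyon_viridis),((((Pseudotsuga_fluviatilis,Rana_brevicauda),Streptococcus_litoralis),Neofelis_tricolor),Bombus_robustus))).
That clade contains 9 terminal taxa: Bombus_robustus, Castanea_niger, Mustela_vulgaris, Neofelis_tricolor, Otocyon_viridis, Pseudotsuga_fluviatilis, Rana_brevicauda, Salmonella_occidentalis, Streptococcus_litoralis.

9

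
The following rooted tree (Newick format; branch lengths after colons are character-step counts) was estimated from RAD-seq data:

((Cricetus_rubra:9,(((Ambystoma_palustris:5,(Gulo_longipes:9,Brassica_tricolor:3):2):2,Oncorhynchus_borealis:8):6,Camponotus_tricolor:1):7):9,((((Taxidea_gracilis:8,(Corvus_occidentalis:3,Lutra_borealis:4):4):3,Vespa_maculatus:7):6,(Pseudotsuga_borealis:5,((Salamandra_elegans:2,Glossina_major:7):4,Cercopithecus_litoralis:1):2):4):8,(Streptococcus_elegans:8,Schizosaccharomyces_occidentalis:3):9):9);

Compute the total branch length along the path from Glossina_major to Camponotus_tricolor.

51

The path runs Glossina_major → … → MRCA → … → Camponotus_tricolor; the MRCA is the root of the tree.
Branch lengths along that path: 7 + 4 + 2 + 4 + 8 + 9 + 9 + 7 + 1 = 51.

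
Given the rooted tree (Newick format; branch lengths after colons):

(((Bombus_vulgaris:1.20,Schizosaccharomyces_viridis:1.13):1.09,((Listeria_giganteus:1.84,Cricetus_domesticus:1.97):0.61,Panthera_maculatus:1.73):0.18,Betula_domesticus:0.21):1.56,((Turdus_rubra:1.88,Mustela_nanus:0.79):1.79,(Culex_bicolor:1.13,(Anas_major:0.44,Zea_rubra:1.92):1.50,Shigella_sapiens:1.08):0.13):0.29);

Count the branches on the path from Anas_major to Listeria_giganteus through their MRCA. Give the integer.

8

The MRCA of Anas_major and Listeria_giganteus is the root of the tree.
From Anas_major up to that node: 4 branches. From Listeria_giganteus up to the same node: 4 branches. Total: 4 + 4 = 8.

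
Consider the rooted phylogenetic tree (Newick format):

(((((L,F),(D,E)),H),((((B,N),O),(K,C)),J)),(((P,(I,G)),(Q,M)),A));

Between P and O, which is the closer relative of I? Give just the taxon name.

P

The MRCA of I and P subtends (P,(I,G)) (3 taxa).
The MRCA of I and O is the root, subtending the entire tree (17 taxa).
The first is nested inside the second, so I shares a more recent common ancestor with P.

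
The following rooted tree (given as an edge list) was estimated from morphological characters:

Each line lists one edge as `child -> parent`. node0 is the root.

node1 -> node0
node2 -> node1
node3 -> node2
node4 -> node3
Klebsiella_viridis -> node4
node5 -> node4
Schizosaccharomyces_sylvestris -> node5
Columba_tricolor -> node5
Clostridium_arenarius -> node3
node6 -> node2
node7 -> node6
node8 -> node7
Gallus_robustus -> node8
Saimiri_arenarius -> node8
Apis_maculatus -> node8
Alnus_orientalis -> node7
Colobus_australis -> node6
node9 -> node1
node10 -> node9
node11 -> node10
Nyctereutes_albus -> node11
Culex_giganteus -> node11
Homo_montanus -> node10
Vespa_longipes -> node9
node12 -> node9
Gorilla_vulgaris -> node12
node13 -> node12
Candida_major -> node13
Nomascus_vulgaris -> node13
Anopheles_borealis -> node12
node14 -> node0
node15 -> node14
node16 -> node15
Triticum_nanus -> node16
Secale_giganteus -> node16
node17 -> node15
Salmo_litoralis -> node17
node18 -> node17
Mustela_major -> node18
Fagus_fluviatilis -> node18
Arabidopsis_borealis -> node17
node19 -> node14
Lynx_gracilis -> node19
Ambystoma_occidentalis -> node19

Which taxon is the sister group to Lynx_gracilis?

Lynx_gracilis attaches to the tree at the node subtending (Lynx_gracilis,Ambystoma_occidentalis).
The other lineage descending from that same node — the sister group — is the single tip Ambystoma_occidentalis.

Ambystoma_occidentalis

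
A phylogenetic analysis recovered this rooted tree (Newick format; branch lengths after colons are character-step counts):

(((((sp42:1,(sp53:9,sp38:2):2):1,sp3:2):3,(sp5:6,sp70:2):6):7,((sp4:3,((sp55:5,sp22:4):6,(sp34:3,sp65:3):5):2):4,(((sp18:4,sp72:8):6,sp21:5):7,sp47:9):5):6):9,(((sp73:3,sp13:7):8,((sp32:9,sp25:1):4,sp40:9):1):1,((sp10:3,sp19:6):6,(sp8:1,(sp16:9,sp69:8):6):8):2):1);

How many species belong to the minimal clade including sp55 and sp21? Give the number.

9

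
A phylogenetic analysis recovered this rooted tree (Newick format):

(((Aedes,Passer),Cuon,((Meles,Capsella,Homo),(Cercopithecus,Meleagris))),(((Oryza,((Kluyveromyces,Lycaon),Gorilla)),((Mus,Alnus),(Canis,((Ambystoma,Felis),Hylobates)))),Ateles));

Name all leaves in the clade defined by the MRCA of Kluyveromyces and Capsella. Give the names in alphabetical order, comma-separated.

Aedes, Alnus, Ambystoma, Ateles, Canis, Capsella, Cercopithecus, Cuon, Felis, Gorilla, Homo, Hylobates, Kluyveromyces, Lycaon, Meleagris, Meles, Mus, Oryza, Passer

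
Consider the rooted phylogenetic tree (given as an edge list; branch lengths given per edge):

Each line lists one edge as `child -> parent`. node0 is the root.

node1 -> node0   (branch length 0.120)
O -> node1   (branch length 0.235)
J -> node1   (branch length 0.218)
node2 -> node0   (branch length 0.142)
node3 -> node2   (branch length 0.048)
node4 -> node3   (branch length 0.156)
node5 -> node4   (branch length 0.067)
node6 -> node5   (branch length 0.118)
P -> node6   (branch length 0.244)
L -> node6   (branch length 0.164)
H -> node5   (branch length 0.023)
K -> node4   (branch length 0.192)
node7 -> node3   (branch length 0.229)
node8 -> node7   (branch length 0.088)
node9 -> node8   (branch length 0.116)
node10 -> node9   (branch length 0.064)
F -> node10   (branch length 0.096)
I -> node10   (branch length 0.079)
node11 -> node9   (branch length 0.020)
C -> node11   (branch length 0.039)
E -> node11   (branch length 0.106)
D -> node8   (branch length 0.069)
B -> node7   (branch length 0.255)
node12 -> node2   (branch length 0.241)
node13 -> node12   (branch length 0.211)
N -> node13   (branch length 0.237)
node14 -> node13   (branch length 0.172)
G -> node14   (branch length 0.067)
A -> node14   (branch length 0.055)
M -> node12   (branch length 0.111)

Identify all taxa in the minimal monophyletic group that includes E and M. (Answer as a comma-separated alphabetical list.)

Tracing E: it sits inside (C,E).
Tracing M: it sits inside ((N,(G,A)),M).
The smallest clade enclosing both is (((((P,L),H),K),((((F,I),(C,E)),D),B)),((N,(G,A)),M)); the answer is its 14 terminal taxa in alphabetical order.

A, B, C, D, E, F, G, H, I, K, L, M, N, P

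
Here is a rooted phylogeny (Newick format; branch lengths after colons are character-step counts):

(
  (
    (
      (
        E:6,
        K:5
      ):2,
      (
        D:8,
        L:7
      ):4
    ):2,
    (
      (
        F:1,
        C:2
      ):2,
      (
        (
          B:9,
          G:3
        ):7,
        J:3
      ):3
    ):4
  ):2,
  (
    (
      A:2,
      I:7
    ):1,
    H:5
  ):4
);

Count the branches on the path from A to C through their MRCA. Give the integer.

7

The MRCA of A and C is the root of the tree.
From A up to that node: 3 branches. From C up to the same node: 4 branches. Total: 3 + 4 = 7.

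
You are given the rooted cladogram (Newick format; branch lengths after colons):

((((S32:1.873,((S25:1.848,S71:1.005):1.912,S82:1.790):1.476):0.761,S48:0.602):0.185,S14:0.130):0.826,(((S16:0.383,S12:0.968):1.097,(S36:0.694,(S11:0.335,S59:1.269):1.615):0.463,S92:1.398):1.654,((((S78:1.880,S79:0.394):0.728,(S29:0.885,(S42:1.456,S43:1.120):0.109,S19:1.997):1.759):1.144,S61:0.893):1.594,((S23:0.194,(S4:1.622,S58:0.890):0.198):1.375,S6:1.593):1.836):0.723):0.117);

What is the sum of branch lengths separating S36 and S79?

The path runs S36 → … → MRCA → … → S79; the MRCA is the node subtending (((S16,S12),(S36,(S11,S59)),S92),((((S78,S79),(S29,(S42,S43),S19)),S61),((S23,(S4,S58)),S6))).
Branch lengths along that path: 0.694 + 0.463 + 1.654 + 0.723 + 1.594 + 1.144 + 0.728 + 0.394 = 7.394.

7.394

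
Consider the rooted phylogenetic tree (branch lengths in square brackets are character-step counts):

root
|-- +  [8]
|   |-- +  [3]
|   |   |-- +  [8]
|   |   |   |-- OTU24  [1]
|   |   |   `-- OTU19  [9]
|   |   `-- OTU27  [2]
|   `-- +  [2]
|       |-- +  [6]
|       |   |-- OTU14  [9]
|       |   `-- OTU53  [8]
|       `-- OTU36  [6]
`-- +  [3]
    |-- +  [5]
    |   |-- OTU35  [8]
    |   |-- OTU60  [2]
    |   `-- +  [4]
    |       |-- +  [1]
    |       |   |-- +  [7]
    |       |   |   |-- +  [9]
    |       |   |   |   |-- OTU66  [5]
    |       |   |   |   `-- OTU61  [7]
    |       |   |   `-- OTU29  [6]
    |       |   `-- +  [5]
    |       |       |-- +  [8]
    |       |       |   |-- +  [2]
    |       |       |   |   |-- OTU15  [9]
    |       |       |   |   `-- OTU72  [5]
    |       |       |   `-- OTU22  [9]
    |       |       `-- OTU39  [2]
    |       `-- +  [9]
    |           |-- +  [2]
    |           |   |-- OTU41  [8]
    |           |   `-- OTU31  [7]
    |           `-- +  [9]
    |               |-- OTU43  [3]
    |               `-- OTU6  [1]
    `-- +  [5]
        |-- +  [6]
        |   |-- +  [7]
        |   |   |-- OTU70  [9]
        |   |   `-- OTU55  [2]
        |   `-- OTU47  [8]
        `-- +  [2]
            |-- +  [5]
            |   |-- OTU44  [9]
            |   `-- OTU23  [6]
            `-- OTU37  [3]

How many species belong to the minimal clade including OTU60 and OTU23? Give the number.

The MRCA of OTU60 and OTU23 is the node subtending ((OTU35,OTU60,((((OTU66,OTU61),OTU29),(((OTU15,OTU72),OTU22),OTU39)),((OTU41,OTU31),(OTU43,OTU6)))),(((OTU70,OTU55),OTU47),((OTU44,OTU23),OTU37))).
That clade contains 19 terminal taxa: OTU15, OTU22, OTU23, OTU29, OTU31, OTU35, OTU37, OTU39, OTU41, OTU43, OTU44, OTU47, OTU55, OTU6, OTU60, OTU61, OTU66, OTU70, OTU72.

19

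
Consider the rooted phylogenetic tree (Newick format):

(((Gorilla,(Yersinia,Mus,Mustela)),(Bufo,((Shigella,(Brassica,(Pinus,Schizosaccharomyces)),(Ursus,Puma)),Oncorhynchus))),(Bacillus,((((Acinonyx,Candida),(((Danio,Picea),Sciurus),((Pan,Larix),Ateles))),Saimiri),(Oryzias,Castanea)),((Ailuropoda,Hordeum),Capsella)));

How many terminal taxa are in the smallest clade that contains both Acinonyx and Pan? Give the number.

The MRCA of Acinonyx and Pan is the node subtending ((Acinonyx,Candida),(((Danio,Picea),Sciurus),((Pan,Larix),Ateles))).
That clade contains 8 terminal taxa: Acinonyx, Ateles, Candida, Danio, Larix, Pan, Picea, Sciurus.

8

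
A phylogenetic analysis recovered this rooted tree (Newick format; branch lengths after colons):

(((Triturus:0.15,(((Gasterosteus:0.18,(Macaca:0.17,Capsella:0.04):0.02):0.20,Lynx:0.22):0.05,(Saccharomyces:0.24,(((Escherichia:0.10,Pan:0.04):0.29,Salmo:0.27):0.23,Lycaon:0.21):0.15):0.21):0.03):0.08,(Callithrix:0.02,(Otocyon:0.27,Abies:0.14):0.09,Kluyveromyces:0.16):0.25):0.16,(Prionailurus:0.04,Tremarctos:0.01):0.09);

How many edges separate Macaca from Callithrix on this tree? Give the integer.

The MRCA of Macaca and Callithrix is the node subtending ((Triturus,(((Gasterosteus,(Macaca,Capsella)),Lynx),(Saccharomyces,(((Escherichia,Pan),Salmo),Lycaon)))),(Callithrix,(Otocyon,Abies),Kluyveromyces)).
From Macaca up to that node: 6 branches. From Callithrix up to the same node: 2 branches. Total: 6 + 2 = 8.

8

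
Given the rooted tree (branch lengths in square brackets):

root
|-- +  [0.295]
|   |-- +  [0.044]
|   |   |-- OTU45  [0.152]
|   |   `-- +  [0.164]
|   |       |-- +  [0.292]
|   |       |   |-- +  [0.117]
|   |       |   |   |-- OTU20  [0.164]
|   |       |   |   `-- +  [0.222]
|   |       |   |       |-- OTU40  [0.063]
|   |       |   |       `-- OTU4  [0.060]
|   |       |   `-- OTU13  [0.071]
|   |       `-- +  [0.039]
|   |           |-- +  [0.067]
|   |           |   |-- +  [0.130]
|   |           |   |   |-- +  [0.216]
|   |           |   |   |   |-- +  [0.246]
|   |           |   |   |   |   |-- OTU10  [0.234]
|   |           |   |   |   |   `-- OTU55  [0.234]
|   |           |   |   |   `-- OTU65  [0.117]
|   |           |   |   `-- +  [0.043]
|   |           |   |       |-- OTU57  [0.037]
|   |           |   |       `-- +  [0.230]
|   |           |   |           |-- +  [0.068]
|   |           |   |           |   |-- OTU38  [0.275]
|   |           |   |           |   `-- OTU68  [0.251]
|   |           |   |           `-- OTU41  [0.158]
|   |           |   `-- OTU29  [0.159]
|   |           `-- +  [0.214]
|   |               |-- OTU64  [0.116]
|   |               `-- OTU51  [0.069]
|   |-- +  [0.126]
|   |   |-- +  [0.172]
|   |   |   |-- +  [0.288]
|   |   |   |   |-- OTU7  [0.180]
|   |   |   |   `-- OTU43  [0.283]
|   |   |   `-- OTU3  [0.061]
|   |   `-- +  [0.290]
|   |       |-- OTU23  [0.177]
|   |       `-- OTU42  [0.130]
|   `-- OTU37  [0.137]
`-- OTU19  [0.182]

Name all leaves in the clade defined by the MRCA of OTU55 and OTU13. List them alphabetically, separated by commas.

Tracing OTU55: it sits inside (OTU10,OTU55).
Tracing OTU13: it sits inside ((OTU20,(OTU40,OTU4)),OTU13).
The smallest clade enclosing both is (((OTU20,(OTU40,OTU4)),OTU13),(((((OTU10,OTU55),OTU65),(OTU57,((OTU38,OTU68),OTU41))),OTU29),(OTU64,OTU51))); the answer is its 14 terminal taxa in alphabetical order.

OTU10, OTU13, OTU20, OTU29, OTU38, OTU4, OTU40, OTU41, OTU51, OTU55, OTU57, OTU64, OTU65, OTU68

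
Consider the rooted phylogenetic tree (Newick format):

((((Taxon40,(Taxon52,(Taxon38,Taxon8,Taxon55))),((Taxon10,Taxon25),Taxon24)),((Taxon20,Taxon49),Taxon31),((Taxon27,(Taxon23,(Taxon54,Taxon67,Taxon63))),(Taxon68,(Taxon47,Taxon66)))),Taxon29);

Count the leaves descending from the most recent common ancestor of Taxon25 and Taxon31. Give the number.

19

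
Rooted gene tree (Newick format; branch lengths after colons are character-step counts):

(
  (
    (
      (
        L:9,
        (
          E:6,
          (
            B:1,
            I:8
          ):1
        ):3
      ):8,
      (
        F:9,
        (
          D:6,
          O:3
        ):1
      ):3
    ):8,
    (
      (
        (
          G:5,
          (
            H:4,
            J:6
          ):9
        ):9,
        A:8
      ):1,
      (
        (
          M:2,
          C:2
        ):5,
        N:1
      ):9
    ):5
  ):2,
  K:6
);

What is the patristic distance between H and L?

53

The path runs H → … → MRCA → … → L; the MRCA is the node subtending (((L,(E,(B,I))),(F,(D,O))),(((G,(H,J)),A),((M,C),N))).
Branch lengths along that path: 4 + 9 + 9 + 1 + 5 + 8 + 8 + 9 = 53.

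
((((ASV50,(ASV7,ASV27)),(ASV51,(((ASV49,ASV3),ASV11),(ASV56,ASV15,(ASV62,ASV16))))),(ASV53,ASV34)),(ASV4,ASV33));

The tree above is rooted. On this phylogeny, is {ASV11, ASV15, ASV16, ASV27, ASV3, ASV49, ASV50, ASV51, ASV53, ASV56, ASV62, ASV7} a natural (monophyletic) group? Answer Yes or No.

No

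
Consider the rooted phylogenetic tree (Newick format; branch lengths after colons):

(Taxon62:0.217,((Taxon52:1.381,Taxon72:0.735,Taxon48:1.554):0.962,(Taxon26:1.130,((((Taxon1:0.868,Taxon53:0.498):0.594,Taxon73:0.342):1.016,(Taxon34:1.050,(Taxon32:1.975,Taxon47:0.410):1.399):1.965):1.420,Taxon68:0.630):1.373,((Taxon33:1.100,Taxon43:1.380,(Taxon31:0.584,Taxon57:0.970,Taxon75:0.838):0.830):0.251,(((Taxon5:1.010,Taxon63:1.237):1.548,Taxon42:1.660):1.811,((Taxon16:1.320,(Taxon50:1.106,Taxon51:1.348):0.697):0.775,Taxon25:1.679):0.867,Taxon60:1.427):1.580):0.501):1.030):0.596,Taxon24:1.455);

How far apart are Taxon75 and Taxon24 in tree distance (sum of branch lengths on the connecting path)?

5.501

The path runs Taxon75 → … → MRCA → … → Taxon24; the MRCA is the root of the tree.
Branch lengths along that path: 0.838 + 0.830 + 0.251 + 0.501 + 1.030 + 0.596 + 1.455 = 5.501.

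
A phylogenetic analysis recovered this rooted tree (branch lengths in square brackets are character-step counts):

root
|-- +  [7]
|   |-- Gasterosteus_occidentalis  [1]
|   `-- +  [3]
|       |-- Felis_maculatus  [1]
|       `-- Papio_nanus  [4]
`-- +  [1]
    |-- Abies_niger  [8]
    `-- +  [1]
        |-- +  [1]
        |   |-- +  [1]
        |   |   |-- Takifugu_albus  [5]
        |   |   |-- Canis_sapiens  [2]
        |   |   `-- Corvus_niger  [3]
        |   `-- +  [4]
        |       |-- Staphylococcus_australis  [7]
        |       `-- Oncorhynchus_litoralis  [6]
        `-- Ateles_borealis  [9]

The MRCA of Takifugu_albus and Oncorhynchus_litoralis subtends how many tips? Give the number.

The MRCA of Takifugu_albus and Oncorhynchus_litoralis is the node subtending ((Takifugu_albus,Canis_sapiens,Corvus_niger),(Staphylococcus_australis,Oncorhynchus_litoralis)).
That clade contains 5 terminal taxa: Canis_sapiens, Corvus_niger, Oncorhynchus_litoralis, Staphylococcus_australis, Takifugu_albus.

5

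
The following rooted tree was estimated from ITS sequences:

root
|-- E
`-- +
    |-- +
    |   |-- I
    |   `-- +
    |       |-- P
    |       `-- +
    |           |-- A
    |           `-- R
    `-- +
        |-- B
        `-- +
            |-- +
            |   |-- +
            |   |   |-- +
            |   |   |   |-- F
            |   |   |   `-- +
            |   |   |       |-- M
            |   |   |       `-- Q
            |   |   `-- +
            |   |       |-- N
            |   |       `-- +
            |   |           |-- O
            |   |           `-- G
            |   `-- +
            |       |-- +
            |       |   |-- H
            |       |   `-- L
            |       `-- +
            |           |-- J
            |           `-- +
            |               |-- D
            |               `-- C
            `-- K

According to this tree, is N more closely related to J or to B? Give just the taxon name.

J

The MRCA of N and J subtends (((F,(M,Q)),(N,(O,G))),((H,L),(J,(D,C)))) (11 taxa).
The MRCA of N and B subtends (B,((((F,(M,Q)),(N,(O,G))),((H,L),(J,(D,C)))),K)) (13 taxa).
The first is nested inside the second, so N shares a more recent common ancestor with J.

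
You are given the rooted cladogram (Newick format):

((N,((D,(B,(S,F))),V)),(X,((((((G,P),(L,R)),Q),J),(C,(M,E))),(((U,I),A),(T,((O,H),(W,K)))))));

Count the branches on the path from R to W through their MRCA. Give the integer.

11

The MRCA of R and W is the node subtending ((((((G,P),(L,R)),Q),J),(C,(M,E))),(((U,I),A),(T,((O,H),(W,K))))).
From R up to that node: 6 branches. From W up to the same node: 5 branches. Total: 6 + 5 = 11.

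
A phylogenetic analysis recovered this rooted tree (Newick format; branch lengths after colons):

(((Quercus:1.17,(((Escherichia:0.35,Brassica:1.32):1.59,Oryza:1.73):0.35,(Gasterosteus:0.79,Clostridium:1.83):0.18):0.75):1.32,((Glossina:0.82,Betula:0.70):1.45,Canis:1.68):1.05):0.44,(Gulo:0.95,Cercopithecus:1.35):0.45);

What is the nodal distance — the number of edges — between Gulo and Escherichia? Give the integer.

8

The MRCA of Gulo and Escherichia is the root of the tree.
From Gulo up to that node: 2 branches. From Escherichia up to the same node: 6 branches. Total: 2 + 6 = 8.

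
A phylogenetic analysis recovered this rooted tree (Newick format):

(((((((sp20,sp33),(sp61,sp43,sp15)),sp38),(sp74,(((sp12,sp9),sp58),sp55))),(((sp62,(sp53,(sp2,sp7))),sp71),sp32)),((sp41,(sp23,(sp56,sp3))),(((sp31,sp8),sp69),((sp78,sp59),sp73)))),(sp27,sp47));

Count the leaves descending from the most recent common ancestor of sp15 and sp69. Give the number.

27

The MRCA of sp15 and sp69 is the node subtending ((((((sp20,sp33),(sp61,sp43,sp15)),sp38),(sp74,(((sp12,sp9),sp58),sp55))),(((sp62,(sp53,(sp2,sp7))),sp71),sp32)),((sp41,(sp23,(sp56,sp3))),(((sp31,sp8),sp69),((sp78,sp59),sp73)))).
That clade contains 27 terminal taxa: sp12, sp15, sp2, sp20, sp23, sp3, sp31, sp32, sp33, sp38, sp41, sp43, sp53, sp55, sp56, sp58, sp59, sp61, sp62, sp69, sp7, sp71, sp73, sp74, sp78, sp8, sp9.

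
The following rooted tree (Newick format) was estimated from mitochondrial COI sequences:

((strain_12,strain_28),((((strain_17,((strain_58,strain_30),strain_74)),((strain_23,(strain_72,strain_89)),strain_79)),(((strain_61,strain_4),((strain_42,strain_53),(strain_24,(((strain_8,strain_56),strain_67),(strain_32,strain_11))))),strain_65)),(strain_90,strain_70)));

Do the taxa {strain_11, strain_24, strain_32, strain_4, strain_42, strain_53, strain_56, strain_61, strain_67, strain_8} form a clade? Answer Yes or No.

Yes

The most recent common ancestor of these taxa subtends ((strain_61,strain_4),((strain_42,strain_53),(strain_24,(((strain_8,strain_56),strain_67),(strain_32,strain_11))))).
That clade has exactly 10 tips — every listed taxon and nothing else — so the group is monophyletic.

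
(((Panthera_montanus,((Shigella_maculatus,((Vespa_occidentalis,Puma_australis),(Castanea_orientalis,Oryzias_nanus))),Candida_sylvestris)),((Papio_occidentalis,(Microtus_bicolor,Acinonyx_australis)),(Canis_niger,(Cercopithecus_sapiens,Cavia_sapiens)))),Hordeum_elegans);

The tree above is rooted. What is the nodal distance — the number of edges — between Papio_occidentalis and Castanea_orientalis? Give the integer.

9

The MRCA of Papio_occidentalis and Castanea_orientalis is the node subtending ((Panthera_montanus,((Shigella_maculatus,((Vespa_occidentalis,Puma_australis),(Castanea_orientalis,Oryzias_nanus))),Candida_sylvestris)),((Papio_occidentalis,(Microtus_bicolor,Acinonyx_australis)),(Canis_niger,(Cercopithecus_sapiens,Cavia_sapiens)))).
From Papio_occidentalis up to that node: 3 branches. From Castanea_orientalis up to the same node: 6 branches. Total: 3 + 6 = 9.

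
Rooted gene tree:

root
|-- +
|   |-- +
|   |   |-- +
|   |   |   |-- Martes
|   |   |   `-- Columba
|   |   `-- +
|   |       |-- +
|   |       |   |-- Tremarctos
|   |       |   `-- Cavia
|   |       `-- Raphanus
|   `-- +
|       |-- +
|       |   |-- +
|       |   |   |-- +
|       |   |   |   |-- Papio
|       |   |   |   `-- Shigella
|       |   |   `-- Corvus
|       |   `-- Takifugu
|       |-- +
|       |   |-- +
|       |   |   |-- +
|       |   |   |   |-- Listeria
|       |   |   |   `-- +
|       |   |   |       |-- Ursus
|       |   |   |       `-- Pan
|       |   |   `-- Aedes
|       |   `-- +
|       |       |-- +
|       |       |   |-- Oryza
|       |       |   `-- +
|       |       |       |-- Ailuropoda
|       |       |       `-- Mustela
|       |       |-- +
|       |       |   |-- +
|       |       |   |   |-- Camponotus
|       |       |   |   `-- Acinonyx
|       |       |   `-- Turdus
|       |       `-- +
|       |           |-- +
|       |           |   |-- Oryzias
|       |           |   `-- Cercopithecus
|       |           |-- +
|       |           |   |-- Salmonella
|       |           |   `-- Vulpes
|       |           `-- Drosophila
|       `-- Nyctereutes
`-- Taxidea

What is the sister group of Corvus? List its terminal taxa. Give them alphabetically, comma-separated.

Corvus attaches to the tree at the node subtending ((Papio,Shigella),Corvus).
The other lineage descending from that same node — the sister group — is (Papio,Shigella); its 2 tips in alphabetical order are the answer.

Papio, Shigella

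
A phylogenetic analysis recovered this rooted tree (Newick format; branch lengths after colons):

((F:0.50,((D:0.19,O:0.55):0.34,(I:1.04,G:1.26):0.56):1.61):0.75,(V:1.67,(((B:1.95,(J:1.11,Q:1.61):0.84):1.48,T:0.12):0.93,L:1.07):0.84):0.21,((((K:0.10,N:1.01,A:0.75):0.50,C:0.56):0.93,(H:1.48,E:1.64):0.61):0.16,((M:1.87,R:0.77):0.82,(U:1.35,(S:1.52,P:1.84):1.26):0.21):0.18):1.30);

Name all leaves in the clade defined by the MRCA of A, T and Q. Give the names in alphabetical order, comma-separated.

Tracing A: it sits inside (K,N,A).
Tracing T: it sits inside ((B,(J,Q)),T).
Tracing Q: it sits inside (J,Q).
The smallest clade enclosing all 3 is the whole tree (their MRCA is the root), so the answer is all 22 tips in alphabetical order.

A, B, C, D, E, F, G, H, I, J, K, L, M, N, O, P, Q, R, S, T, U, V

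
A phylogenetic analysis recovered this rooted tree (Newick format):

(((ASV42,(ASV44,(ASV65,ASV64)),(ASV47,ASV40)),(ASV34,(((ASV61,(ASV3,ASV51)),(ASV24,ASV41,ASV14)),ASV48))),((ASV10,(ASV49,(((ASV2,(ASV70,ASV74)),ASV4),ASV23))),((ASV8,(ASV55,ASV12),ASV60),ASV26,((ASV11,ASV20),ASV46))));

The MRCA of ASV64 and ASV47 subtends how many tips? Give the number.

6

The MRCA of ASV64 and ASV47 is the node subtending (ASV42,(ASV44,(ASV65,ASV64)),(ASV47,ASV40)).
That clade contains 6 terminal taxa: ASV40, ASV42, ASV44, ASV47, ASV64, ASV65.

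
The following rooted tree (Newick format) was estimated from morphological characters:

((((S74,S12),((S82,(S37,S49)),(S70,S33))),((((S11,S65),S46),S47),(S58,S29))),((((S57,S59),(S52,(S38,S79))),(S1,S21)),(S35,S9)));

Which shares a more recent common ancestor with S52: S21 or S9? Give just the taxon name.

S21

The MRCA of S52 and S21 subtends (((S57,S59),(S52,(S38,S79))),(S1,S21)) (7 taxa).
The MRCA of S52 and S9 subtends ((((S57,S59),(S52,(S38,S79))),(S1,S21)),(S35,S9)) (9 taxa).
The first is nested inside the second, so S52 shares a more recent common ancestor with S21.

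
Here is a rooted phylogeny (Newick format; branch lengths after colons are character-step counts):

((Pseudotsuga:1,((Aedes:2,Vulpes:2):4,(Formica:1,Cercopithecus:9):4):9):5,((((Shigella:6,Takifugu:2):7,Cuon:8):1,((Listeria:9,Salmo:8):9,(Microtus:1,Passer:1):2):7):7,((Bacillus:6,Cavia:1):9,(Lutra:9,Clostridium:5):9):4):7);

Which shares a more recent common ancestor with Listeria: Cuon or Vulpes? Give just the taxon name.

Cuon

The MRCA of Listeria and Cuon subtends (((Shigella,Takifugu),Cuon),((Listeria,Salmo),(Microtus,Passer))) (7 taxa).
The MRCA of Listeria and Vulpes is the root, subtending the entire tree (16 taxa).
The first is nested inside the second, so Listeria shares a more recent common ancestor with Cuon.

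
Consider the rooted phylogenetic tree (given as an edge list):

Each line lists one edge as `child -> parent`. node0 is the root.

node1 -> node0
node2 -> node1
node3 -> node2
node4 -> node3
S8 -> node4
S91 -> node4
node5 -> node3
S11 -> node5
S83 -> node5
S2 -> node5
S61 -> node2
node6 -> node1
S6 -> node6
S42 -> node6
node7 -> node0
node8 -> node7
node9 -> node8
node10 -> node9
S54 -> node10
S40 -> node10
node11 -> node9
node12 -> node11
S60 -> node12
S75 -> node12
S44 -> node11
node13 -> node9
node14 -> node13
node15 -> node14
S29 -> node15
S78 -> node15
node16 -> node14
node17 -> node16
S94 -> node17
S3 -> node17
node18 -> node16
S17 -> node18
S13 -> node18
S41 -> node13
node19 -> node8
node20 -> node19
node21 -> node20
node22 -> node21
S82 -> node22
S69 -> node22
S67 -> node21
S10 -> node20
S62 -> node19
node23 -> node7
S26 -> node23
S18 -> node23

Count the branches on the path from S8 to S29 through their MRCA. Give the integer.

The MRCA of S8 and S29 is the root of the tree.
From S8 up to that node: 5 branches. From S29 up to the same node: 7 branches. Total: 5 + 7 = 12.

12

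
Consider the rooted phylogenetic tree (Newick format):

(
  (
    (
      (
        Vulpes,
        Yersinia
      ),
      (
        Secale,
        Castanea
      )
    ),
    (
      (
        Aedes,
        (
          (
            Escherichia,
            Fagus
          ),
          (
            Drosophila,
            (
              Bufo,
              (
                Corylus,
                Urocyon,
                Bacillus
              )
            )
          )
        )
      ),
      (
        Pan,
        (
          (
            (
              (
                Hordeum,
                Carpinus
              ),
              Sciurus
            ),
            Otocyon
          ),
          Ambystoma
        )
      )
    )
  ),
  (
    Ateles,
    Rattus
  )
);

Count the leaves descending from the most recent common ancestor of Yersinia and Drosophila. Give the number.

18

The MRCA of Yersinia and Drosophila is the node subtending (((Vulpes,Yersinia),(Secale,Castanea)),((Aedes,((Escherichia,Fagus),(Drosophila,(Bufo,(Corylus,Urocyon,Bacillus))))),(Pan,((((Hordeum,Carpinus),Sciurus),Otocyon),Ambystoma)))).
That clade contains 18 terminal taxa: Aedes, Ambystoma, Bacillus, Bufo, Carpinus, Castanea, Corylus, Drosophila, Escherichia, Fagus, Hordeum, Otocyon, Pan, Sciurus, Secale, Urocyon, Vulpes, Yersinia.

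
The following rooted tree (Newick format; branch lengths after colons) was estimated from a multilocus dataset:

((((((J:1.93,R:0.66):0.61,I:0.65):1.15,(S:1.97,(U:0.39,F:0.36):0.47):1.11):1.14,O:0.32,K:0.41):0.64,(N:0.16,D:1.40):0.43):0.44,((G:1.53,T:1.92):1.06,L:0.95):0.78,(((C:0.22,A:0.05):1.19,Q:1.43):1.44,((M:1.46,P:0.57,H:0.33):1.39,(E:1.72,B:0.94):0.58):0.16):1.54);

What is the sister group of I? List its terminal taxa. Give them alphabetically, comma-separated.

J, R

I attaches to the tree at the node subtending ((J,R),I).
The other lineage descending from that same node — the sister group — is (J,R); its 2 tips in alphabetical order are the answer.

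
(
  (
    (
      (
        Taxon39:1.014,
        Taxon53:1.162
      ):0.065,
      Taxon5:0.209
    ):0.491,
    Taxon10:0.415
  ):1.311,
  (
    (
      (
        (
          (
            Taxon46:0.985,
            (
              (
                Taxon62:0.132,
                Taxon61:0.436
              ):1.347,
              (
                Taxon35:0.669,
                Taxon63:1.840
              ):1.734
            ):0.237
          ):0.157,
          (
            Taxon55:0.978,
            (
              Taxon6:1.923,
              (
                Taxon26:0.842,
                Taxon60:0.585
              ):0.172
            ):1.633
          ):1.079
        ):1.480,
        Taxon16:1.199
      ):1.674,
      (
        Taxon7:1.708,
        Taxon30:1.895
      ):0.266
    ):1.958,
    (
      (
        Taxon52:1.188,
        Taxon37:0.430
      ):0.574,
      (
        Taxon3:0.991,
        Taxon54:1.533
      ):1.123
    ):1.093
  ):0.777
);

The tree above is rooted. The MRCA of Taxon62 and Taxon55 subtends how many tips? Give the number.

The MRCA of Taxon62 and Taxon55 is the node subtending ((Taxon46,((Taxon62,Taxon61),(Taxon35,Taxon63))),(Taxon55,(Taxon6,(Taxon26,Taxon60)))).
That clade contains 9 terminal taxa: Taxon26, Taxon35, Taxon46, Taxon55, Taxon6, Taxon60, Taxon61, Taxon62, Taxon63.

9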